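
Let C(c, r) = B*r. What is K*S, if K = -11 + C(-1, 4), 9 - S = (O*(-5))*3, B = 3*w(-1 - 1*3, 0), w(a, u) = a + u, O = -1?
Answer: 354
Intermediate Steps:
B = -12 (B = 3*((-1 - 1*3) + 0) = 3*((-1 - 3) + 0) = 3*(-4 + 0) = 3*(-4) = -12)
S = -6 (S = 9 - (-1*(-5))*3 = 9 - 5*3 = 9 - 1*15 = 9 - 15 = -6)
C(c, r) = -12*r
K = -59 (K = -11 - 12*4 = -11 - 48 = -59)
K*S = -59*(-6) = 354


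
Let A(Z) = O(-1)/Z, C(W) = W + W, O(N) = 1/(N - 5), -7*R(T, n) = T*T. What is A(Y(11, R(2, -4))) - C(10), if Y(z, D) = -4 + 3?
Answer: -119/6 ≈ -19.833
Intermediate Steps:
R(T, n) = -T²/7 (R(T, n) = -T*T/7 = -T²/7)
Y(z, D) = -1
O(N) = 1/(-5 + N)
C(W) = 2*W
A(Z) = -1/(6*Z) (A(Z) = 1/((-5 - 1)*Z) = 1/((-6)*Z) = -1/(6*Z))
A(Y(11, R(2, -4))) - C(10) = -⅙/(-1) - 2*10 = -⅙*(-1) - 1*20 = ⅙ - 20 = -119/6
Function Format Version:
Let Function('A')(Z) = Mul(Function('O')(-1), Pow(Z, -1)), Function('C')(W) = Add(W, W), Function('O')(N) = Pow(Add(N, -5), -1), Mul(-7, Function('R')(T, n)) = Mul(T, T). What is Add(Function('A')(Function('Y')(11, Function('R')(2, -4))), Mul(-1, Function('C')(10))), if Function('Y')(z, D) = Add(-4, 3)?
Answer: Rational(-119, 6) ≈ -19.833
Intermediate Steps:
Function('R')(T, n) = Mul(Rational(-1, 7), Pow(T, 2)) (Function('R')(T, n) = Mul(Rational(-1, 7), Mul(T, T)) = Mul(Rational(-1, 7), Pow(T, 2)))
Function('Y')(z, D) = -1
Function('O')(N) = Pow(Add(-5, N), -1)
Function('C')(W) = Mul(2, W)
Function('A')(Z) = Mul(Rational(-1, 6), Pow(Z, -1)) (Function('A')(Z) = Mul(Pow(Add(-5, -1), -1), Pow(Z, -1)) = Mul(Pow(-6, -1), Pow(Z, -1)) = Mul(Rational(-1, 6), Pow(Z, -1)))
Add(Function('A')(Function('Y')(11, Function('R')(2, -4))), Mul(-1, Function('C')(10))) = Add(Mul(Rational(-1, 6), Pow(-1, -1)), Mul(-1, Mul(2, 10))) = Add(Mul(Rational(-1, 6), -1), Mul(-1, 20)) = Add(Rational(1, 6), -20) = Rational(-119, 6)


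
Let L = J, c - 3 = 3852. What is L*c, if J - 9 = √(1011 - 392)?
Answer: 34695 + 3855*√619 ≈ 1.3061e+5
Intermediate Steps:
c = 3855 (c = 3 + 3852 = 3855)
J = 9 + √619 (J = 9 + √(1011 - 392) = 9 + √619 ≈ 33.880)
L = 9 + √619 ≈ 33.880
L*c = (9 + √619)*3855 = 34695 + 3855*√619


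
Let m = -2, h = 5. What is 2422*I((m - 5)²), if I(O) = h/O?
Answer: 1730/7 ≈ 247.14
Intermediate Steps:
I(O) = 5/O
2422*I((m - 5)²) = 2422*(5/((-2 - 5)²)) = 2422*(5/((-7)²)) = 2422*(5/49) = 1730/7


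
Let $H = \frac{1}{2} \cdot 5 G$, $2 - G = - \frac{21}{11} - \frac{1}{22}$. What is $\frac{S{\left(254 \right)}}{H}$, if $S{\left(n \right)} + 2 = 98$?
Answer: $\frac{1408}{145} \approx 9.7103$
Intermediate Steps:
$S{\left(n \right)} = 96$ ($S{\left(n \right)} = -2 + 98 = 96$)
$G = \frac{87}{22}$ ($G = 2 - \left(- \frac{21}{11} - \frac{1}{22}\right) = 2 - - \frac{43}{22} = 2 + \frac{43}{22} = \frac{87}{22} \approx 3.9545$)
$H = \frac{435}{44}$ ($H = \frac{1}{2} \cdot 5 \cdot \frac{87}{22} = \frac{5}{2} \cdot \frac{87}{22} = \frac{435}{44} \approx 9.8864$)
$\frac{S{\left(254 \right)}}{H} = \frac{96}{\frac{435}{44}} = 96 \cdot \frac{44}{435} = \frac{1408}{145}$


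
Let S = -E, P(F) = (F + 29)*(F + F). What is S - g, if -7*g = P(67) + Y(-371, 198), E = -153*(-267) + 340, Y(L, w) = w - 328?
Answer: -275603/7 ≈ -39372.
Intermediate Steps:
Y(L, w) = -328 + w
P(F) = 2*F*(29 + F) (P(F) = (29 + F)*(2*F) = 2*F*(29 + F))
E = 41191 (E = 40851 + 340 = 41191)
S = -41191 (S = -1*41191 = -41191)
g = -12734/7 (g = -(2*67*(29 + 67) + (-328 + 198))/7 = -(2*67*96 - 130)/7 = -(12864 - 130)/7 = -⅐*12734 = -12734/7 ≈ -1819.1)
S - g = -41191 - 1*(-12734/7) = -41191 + 12734/7 = -275603/7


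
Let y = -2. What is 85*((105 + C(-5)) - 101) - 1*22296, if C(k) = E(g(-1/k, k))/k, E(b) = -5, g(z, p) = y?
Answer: -21871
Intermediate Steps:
g(z, p) = -2
C(k) = -5/k
85*((105 + C(-5)) - 101) - 1*22296 = 85*((105 - 5/(-5)) - 101) - 1*22296 = 85*((105 - 5*(-1/5)) - 101) - 22296 = 85*((105 + 1) - 101) - 22296 = 85*(106 - 101) - 22296 = 85*5 - 22296 = 425 - 22296 = -21871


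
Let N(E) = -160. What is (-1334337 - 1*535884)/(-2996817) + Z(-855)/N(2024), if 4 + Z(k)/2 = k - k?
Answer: 13467079/19978780 ≈ 0.67407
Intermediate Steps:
Z(k) = -8 (Z(k) = -8 + 2*(k - k) = -8 + 2*0 = -8 + 0 = -8)
(-1334337 - 1*535884)/(-2996817) + Z(-855)/N(2024) = (-1334337 - 1*535884)/(-2996817) - 8/(-160) = (-1334337 - 535884)*(-1/2996817) - 8*(-1/160) = -1870221*(-1/2996817) + 1/20 = 623407/998939 + 1/20 = 13467079/19978780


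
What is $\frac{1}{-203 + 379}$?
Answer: $\frac{1}{176} \approx 0.0056818$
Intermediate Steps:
$\frac{1}{-203 + 379} = \frac{1}{176}$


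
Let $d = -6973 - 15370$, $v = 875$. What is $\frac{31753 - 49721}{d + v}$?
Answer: $\frac{4492}{5367} \approx 0.83697$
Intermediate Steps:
$d = -22343$
$\frac{31753 - 49721}{d + v} = \frac{31753 - 49721}{-22343 + 875} = - \frac{17968}{-21468} = \left(-17968\right) \left(- \frac{1}{21468}\right) = \frac{4492}{5367}$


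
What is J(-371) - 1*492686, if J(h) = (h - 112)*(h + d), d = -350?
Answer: -144443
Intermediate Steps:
J(h) = (-350 + h)*(-112 + h) (J(h) = (h - 112)*(h - 350) = (-112 + h)*(-350 + h) = (-350 + h)*(-112 + h))
J(-371) - 1*492686 = (39200 + (-371)² - 462*(-371)) - 1*492686 = (39200 + 137641 + 171402) - 492686 = 348243 - 492686 = -144443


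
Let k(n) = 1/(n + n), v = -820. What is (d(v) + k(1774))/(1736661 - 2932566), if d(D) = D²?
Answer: -795225067/1414356980 ≈ -0.56225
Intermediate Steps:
k(n) = 1/(2*n)
(d(v) + k(1774))/(1736661 - 2932566) = ((-820)² + (½)/1774)/(1736661 - 2932566) = (672400 + (½)*(1/1774))/(-1195905) = (672400 + 1/3548)*(-1/1195905) = (2385675201/3548)*(-1/1195905) = -795225067/1414356980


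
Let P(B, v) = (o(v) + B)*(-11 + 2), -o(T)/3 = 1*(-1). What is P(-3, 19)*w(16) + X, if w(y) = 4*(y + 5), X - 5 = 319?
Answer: 324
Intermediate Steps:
X = 324 (X = 5 + 319 = 324)
o(T) = 3 (o(T) = -3*(-1) = 3)
P(B, v) = -27 - 9*B (P(B, v) = (3 + B)*(-11 + 2) = (3 + B)*(-9) = -27 - 9*B)
w(y) = 20 + 4*y (w(y) = 4*(5 + y) = 20 + 4*y)
P(-3, 19)*w(16) + X = (-27 - 9*(-3))*(20 + 4*16) + 324 = (-27 + 27)*(20 + 64) + 324 = 0*84 + 324 = 0 + 324 = 324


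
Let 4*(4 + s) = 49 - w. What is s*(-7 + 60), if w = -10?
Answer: 2279/4 ≈ 569.75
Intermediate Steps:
s = 43/4 (s = -4 + (49 - 1*(-10))/4 = -4 + (49 + 10)/4 = -4 + (1/4)*59 = -4 + 59/4 = 43/4 ≈ 10.750)
s*(-7 + 60) = 43*(-7 + 60)/4 = (43/4)*53 = 2279/4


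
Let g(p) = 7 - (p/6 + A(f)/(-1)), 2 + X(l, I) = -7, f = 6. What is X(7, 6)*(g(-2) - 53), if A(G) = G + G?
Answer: 303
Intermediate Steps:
X(l, I) = -9 (X(l, I) = -2 - 7 = -9)
A(G) = 2*G
g(p) = 19 - p/6 (g(p) = 7 - (p/6 + (2*6)/(-1)) = 7 - (p*(⅙) + 12*(-1)) = 7 - (p/6 - 12) = 7 - (-12 + p/6) = 7 + (12 - p/6) = 19 - p/6)
X(7, 6)*(g(-2) - 53) = -9*((19 - ⅙*(-2)) - 53) = -9*((19 + ⅓) - 53) = -9*(58/3 - 53) = -9*(-101/3) = 303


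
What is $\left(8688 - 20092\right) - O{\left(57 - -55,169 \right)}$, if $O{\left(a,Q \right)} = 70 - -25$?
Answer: $-11499$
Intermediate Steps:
$O{\left(a,Q \right)} = 95$ ($O{\left(a,Q \right)} = 70 + 25 = 95$)
$\left(8688 - 20092\right) - O{\left(57 - -55,169 \right)} = \left(8688 - 20092\right) - 95 = -11404 - 95 = -11499$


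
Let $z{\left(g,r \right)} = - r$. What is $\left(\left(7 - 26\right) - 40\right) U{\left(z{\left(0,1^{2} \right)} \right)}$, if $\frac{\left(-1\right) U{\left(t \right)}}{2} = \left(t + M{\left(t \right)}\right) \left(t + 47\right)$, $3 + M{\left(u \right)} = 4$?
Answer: $0$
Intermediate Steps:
$M{\left(u \right)} = 1$ ($M{\left(u \right)} = -3 + 4 = 1$)
$U{\left(t \right)} = - 2 \left(1 + t\right) \left(47 + t\right)$ ($U{\left(t \right)} = - 2 \left(t + 1\right) \left(t + 47\right) = - 2 \left(1 + t\right) \left(47 + t\right)$)
$\left(\left(7 - 26\right) - 40\right) U{\left(z{\left(0,1^{2} \right)} \right)} = \left(\left(7 - 26\right) - 40\right) \left(-94 - 96 \left(- 1^{2}\right) - 2 \left(- 1^{2}\right)^{2}\right) = \left(-19 - 40\right) \left(-94 - 96 \left(\left(-1\right) 1\right) - 2 \left(\left(-1\right) 1\right)^{2}\right) = - 59 \left(-94 - -96 - 2 \left(-1\right)^{2}\right) = - 59 \left(-94 + 96 - 2\right) = \left(-59\right) 0 = 0$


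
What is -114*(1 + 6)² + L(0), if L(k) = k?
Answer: -5586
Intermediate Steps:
-114*(1 + 6)² + L(0) = -114*(1 + 6)² + 0 = -114*7² + 0 = -114*49 + 0 = -5586 + 0 = -5586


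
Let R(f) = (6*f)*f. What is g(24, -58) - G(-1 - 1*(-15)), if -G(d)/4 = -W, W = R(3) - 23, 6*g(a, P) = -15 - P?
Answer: -701/6 ≈ -116.83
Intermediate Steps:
R(f) = 6*f**2
g(a, P) = -5/2 - P/6 (g(a, P) = (-15 - P)/6 = -5/2 - P/6)
W = 31 (W = 6*3**2 - 23 = 6*9 - 23 = 54 - 23 = 31)
G(d) = 124 (G(d) = -(-4)*31 = -4*(-31) = 124)
g(24, -58) - G(-1 - 1*(-15)) = (-5/2 - 1/6*(-58)) - 1*124 = (-5/2 + 29/3) - 124 = 43/6 - 124 = -701/6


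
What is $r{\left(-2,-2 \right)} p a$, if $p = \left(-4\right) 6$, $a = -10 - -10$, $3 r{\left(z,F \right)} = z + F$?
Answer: $0$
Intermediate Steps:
$r{\left(z,F \right)} = \frac{F}{3} + \frac{z}{3}$ ($r{\left(z,F \right)} = \frac{z + F}{3} = \frac{F + z}{3} = \frac{F}{3} + \frac{z}{3}$)
$a = 0$ ($a = -10 + 10 = 0$)
$p = -24$
$r{\left(-2,-2 \right)} p a = \left(\frac{1}{3} \left(-2\right) + \frac{1}{3} \left(-2\right)\right) \left(-24\right) 0 = \left(- \frac{2}{3} - \frac{2}{3}\right) \left(-24\right) 0 = \left(- \frac{4}{3}\right) \left(-24\right) 0 = 32 \cdot 0 = 0$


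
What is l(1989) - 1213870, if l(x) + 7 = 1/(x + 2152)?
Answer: -5026664656/4141 ≈ -1.2139e+6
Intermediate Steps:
l(x) = -7 + 1/(2152 + x) (l(x) = -7 + 1/(x + 2152) = -7 + 1/(2152 + x))
l(1989) - 1213870 = (-15063 - 7*1989)/(2152 + 1989) - 1213870 = (-15063 - 13923)/4141 - 1213870 = (1/4141)*(-28986) - 1213870 = -28986/4141 - 1213870 = -5026664656/4141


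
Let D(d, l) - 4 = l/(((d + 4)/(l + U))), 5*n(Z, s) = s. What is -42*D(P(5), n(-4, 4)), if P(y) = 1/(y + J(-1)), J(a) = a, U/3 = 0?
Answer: -74088/425 ≈ -174.32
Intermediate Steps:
U = 0 (U = 3*0 = 0)
n(Z, s) = s/5
P(y) = 1/(-1 + y) (P(y) = 1/(y - 1) = 1/(-1 + y))
D(d, l) = 4 + l²/(4 + d) (D(d, l) = 4 + l/(((d + 4)/(l + 0))) = 4 + l/(((4 + d)/l)) = 4 + l*(l/(4 + d)) = 4 + l²/(4 + d))
-42*D(P(5), n(-4, 4)) = -42*(16 + ((⅕)*4)² + 4/(-1 + 5))/(4 + 1/(-1 + 5)) = -42*(16 + (⅘)² + 4/4)/(4 + 1/4) = -42*(16 + 16/25 + 4*(¼))/(4 + ¼) = -42*(16 + 16/25 + 1)/17/4 = -168*441/(17*25) = -42*1764/425 = -74088/425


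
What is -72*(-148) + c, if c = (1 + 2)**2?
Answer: 10665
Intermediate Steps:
c = 9 (c = 3**2 = 9)
-72*(-148) + c = -72*(-148) + 9 = 10656 + 9 = 10665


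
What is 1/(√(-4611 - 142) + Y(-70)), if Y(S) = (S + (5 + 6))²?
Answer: 3481/12122114 - 7*I*√97/12122114 ≈ 0.00028716 - 5.6873e-6*I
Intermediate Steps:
Y(S) = (11 + S)² (Y(S) = (S + 11)² = (11 + S)²)
1/(√(-4611 - 142) + Y(-70)) = 1/(√(-4611 - 142) + (11 - 70)²) = 1/(√(-4753) + (-59)²) = 1/(7*I*√97 + 3481) = 1/(3481 + 7*I*√97)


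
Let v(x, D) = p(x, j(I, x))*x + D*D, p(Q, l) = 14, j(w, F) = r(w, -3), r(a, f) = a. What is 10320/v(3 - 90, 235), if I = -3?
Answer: 10320/54007 ≈ 0.19109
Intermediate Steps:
j(w, F) = w
v(x, D) = D² + 14*x (v(x, D) = 14*x + D*D = 14*x + D² = D² + 14*x)
10320/v(3 - 90, 235) = 10320/(235² + 14*(3 - 90)) = 10320/(55225 + 14*(-87)) = 10320/(55225 - 1218) = 10320/54007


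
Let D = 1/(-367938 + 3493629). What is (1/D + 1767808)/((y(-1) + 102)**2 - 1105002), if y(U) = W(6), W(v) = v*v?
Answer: -4893499/1085958 ≈ -4.5062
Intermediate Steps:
W(v) = v**2
y(U) = 36 (y(U) = 6**2 = 36)
D = 1/3125691 ≈ 3.1993e-7
(1/D + 1767808)/((y(-1) + 102)**2 - 1105002) = (1/(1/3125691) + 1767808)/((36 + 102)**2 - 1105002) = (3125691 + 1767808)/(138**2 - 1105002) = 4893499/(19044 - 1105002) = 4893499/(-1085958) = 4893499*(-1/1085958) = -4893499/1085958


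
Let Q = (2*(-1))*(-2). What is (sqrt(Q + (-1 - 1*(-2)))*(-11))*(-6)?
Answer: 66*sqrt(5) ≈ 147.58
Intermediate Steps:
Q = 4 (Q = -2*(-2) = 4)
(sqrt(Q + (-1 - 1*(-2)))*(-11))*(-6) = (sqrt(4 + (-1 - 1*(-2)))*(-11))*(-6) = (sqrt(4 + (-1 + 2))*(-11))*(-6) = (sqrt(4 + 1)*(-11))*(-6) = (sqrt(5)*(-11))*(-6) = -11*sqrt(5)*(-6) = 66*sqrt(5)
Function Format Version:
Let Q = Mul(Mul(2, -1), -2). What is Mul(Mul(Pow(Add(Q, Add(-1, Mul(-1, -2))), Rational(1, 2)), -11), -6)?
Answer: Mul(66, Pow(5, Rational(1, 2))) ≈ 147.58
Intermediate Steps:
Q = 4 (Q = Mul(-2, -2) = 4)
Mul(Mul(Pow(Add(Q, Add(-1, Mul(-1, -2))), Rational(1, 2)), -11), -6) = Mul(Mul(Pow(Add(4, Add(-1, Mul(-1, -2))), Rational(1, 2)), -11), -6) = Mul(Mul(Pow(Add(4, Add(-1, 2)), Rational(1, 2)), -11), -6) = Mul(Mul(Pow(Add(4, 1), Rational(1, 2)), -11), -6) = Mul(Mul(Pow(5, Rational(1, 2)), -11), -6) = Mul(Mul(-11, Pow(5, Rational(1, 2))), -6) = Mul(66, Pow(5, Rational(1, 2)))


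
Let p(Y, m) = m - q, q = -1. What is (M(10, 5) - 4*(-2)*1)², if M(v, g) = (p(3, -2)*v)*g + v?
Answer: 1024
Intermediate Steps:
p(Y, m) = 1 + m (p(Y, m) = m - 1*(-1) = m + 1 = 1 + m)
M(v, g) = v - g*v (M(v, g) = ((1 - 2)*v)*g + v = (-v)*g + v = -g*v + v = v - g*v)
(M(10, 5) - 4*(-2)*1)² = (10*(1 - 1*5) - 4*(-2)*1)² = (10*(1 - 5) + 8*1)² = (10*(-4) + 8)² = (-40 + 8)² = (-32)² = 1024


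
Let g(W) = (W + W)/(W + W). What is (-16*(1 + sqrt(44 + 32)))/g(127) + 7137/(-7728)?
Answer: -43595/2576 - 32*sqrt(19) ≈ -156.41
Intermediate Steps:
g(W) = 1 (g(W) = (2*W)/((2*W)) = (2*W)*(1/(2*W)) = 1)
(-16*(1 + sqrt(44 + 32)))/g(127) + 7137/(-7728) = -16*(1 + sqrt(44 + 32))/1 + 7137/(-7728) = -16*(1 + sqrt(76))*1 + 7137*(-1/7728) = -16*(1 + 2*sqrt(19))*1 - 2379/2576 = (-16 - 32*sqrt(19))*1 - 2379/2576 = (-16 - 32*sqrt(19)) - 2379/2576 = -43595/2576 - 32*sqrt(19)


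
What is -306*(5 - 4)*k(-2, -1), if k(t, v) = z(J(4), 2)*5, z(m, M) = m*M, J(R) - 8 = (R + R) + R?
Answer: -61200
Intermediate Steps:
J(R) = 8 + 3*R (J(R) = 8 + ((R + R) + R) = 8 + (2*R + R) = 8 + 3*R)
z(m, M) = M*m
k(t, v) = 200 (k(t, v) = (2*(8 + 3*4))*5 = (2*(8 + 12))*5 = (2*20)*5 = 40*5 = 200)
-306*(5 - 4)*k(-2, -1) = -306*(5 - 4)*200 = -306*200 = -61200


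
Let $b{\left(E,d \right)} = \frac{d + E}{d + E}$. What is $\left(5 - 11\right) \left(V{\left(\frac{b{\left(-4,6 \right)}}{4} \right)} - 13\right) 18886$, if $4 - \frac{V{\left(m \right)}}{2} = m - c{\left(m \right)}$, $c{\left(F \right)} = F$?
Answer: $566580$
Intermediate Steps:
$b{\left(E,d \right)} = 1$ ($b{\left(E,d \right)} = \frac{E + d}{E + d} = 1$)
$V{\left(m \right)} = 8$ ($V{\left(m \right)} = 8 - 2 \left(m - m\right) = 8 - 0 = 8 + 0 = 8$)
$\left(5 - 11\right) \left(V{\left(\frac{b{\left(-4,6 \right)}}{4} \right)} - 13\right) 18886 = \left(5 - 11\right) \left(8 - 13\right) 18886 = \left(-6\right) \left(-5\right) 18886 = 30 \cdot 18886 = 566580$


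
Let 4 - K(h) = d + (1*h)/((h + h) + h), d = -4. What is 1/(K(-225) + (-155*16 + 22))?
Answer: -3/7351 ≈ -0.00040811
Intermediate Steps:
K(h) = 23/3 (K(h) = 4 - (-4 + (1*h)/((h + h) + h)) = 4 - (-4 + h/(2*h + h)) = 4 - (-4 + h/((3*h))) = 4 - (-4 + h*(1/(3*h))) = 4 - (-4 + ⅓) = 4 - 1*(-11/3) = 4 + 11/3 = 23/3)
1/(K(-225) + (-155*16 + 22)) = 1/(23/3 + (-155*16 + 22)) = 1/(23/3 + (-2480 + 22)) = 1/(23/3 - 2458) = 1/(-7351/3) = -3/7351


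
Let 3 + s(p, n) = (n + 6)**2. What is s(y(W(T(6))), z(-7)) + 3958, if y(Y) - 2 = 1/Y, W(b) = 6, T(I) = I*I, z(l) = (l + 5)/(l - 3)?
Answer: 99836/25 ≈ 3993.4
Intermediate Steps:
z(l) = (5 + l)/(-3 + l)
T(I) = I**2
y(Y) = 2 + 1/Y
s(p, n) = -3 + (6 + n)**2 (s(p, n) = -3 + (n + 6)**2 = -3 + (6 + n)**2)
s(y(W(T(6))), z(-7)) + 3958 = (-3 + (6 + (5 - 7)/(-3 - 7))**2) + 3958 = (-3 + (6 - 2/(-10))**2) + 3958 = (-3 + (6 - 1/10*(-2))**2) + 3958 = (-3 + (6 + 1/5)**2) + 3958 = (-3 + (31/5)**2) + 3958 = (-3 + 961/25) + 3958 = 886/25 + 3958 = 99836/25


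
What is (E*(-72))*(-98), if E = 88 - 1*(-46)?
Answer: 945504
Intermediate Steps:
E = 134 (E = 88 + 46 = 134)
(E*(-72))*(-98) = (134*(-72))*(-98) = -9648*(-98) = 945504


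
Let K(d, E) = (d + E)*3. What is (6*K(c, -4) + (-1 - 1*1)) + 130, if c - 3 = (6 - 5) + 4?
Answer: 200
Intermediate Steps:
c = 8 (c = 3 + ((6 - 5) + 4) = 3 + (1 + 4) = 3 + 5 = 8)
K(d, E) = 3*E + 3*d (K(d, E) = (E + d)*3 = 3*E + 3*d)
(6*K(c, -4) + (-1 - 1*1)) + 130 = (6*(3*(-4) + 3*8) + (-1 - 1*1)) + 130 = (6*(-12 + 24) + (-1 - 1)) + 130 = (6*12 - 2) + 130 = (72 - 2) + 130 = 70 + 130 = 200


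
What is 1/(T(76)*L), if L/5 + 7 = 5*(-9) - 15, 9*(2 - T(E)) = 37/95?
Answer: -171/112091 ≈ -0.0015255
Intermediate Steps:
T(E) = 1673/855 (T(E) = 2 - 37/(9*95) = 2 - ⅑*37/95 = 2 - 37/855 = 1673/855)
L = -335 (L = -35 + 5*(5*(-9) - 15) = -35 + 5*(-45 - 15) = -35 + 5*(-60) = -35 - 300 = -335)
1/(T(76)*L) = 1/((1673/855)*(-335)) = (855/1673)*(-1/335) = -171/112091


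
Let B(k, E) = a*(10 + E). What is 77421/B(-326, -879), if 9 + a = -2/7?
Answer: 541947/56485 ≈ 9.5945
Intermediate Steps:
a = -65/7 (a = -9 - 2/7 = -65/7 ≈ -9.2857)
B(k, E) = -650/7 - 65*E/7 (B(k, E) = -65*(10 + E)/7 = -650/7 - 65*E/7)
77421/B(-326, -879) = 77421/(-650/7 - 65/7*(-879)) = 77421/(-650/7 + 57135/7) = 77421/(56485/7) = 77421*(7/56485) = 541947/56485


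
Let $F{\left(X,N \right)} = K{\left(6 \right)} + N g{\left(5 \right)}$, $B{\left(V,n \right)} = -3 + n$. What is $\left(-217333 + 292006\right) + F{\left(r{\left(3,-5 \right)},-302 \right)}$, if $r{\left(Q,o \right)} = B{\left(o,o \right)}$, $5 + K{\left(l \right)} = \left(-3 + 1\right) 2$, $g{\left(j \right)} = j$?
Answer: $73154$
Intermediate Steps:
$K{\left(l \right)} = -9$ ($K{\left(l \right)} = -5 + \left(-3 + 1\right) 2 = -5 - 4 = -9$)
$r{\left(Q,o \right)} = -3 + o$
$F{\left(X,N \right)} = -9 + 5 N$ ($F{\left(X,N \right)} = -9 + N 5 = -9 + 5 N$)
$\left(-217333 + 292006\right) + F{\left(r{\left(3,-5 \right)},-302 \right)} = \left(-217333 + 292006\right) + \left(-9 + 5 \left(-302\right)\right) = 74673 - 1519 = 73154$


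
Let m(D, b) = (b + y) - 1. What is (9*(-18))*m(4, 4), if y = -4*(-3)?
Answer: -2430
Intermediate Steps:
y = 12
m(D, b) = 11 + b (m(D, b) = (b + 12) - 1 = (12 + b) - 1 = 11 + b)
(9*(-18))*m(4, 4) = (9*(-18))*(11 + 4) = -162*15 = -2430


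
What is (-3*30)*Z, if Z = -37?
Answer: 3330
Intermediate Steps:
(-3*30)*Z = -3*30*(-37) = -90*(-37) = 3330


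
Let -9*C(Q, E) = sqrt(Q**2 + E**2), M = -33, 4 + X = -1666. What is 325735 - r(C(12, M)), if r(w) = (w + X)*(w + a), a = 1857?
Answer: 30842188/9 + 187*sqrt(137)/3 ≈ 3.4276e+6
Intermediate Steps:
X = -1670 (X = -4 - 1666 = -1670)
C(Q, E) = -sqrt(E**2 + Q**2)/9 (C(Q, E) = -sqrt(Q**2 + E**2)/9 = -sqrt(E**2 + Q**2)/9)
r(w) = (-1670 + w)*(1857 + w) (r(w) = (w - 1670)*(w + 1857) = (-1670 + w)*(1857 + w))
325735 - r(C(12, M)) = 325735 - (-3101190 + (-sqrt((-33)**2 + 12**2)/9)**2 + 187*(-sqrt((-33)**2 + 12**2)/9)) = 325735 - (-3101190 + (-sqrt(1089 + 144)/9)**2 + 187*(-sqrt(1089 + 144)/9)) = 325735 - (-3101190 + (-sqrt(137)/3)**2 + 187*(-sqrt(137)/3)) = 325735 - (-3101190 + 137/9 - 187*sqrt(137)/3) = 325735 - (-27910573/9 - 187*sqrt(137)/3) = 325735 + (27910573/9 + 187*sqrt(137)/3) = 30842188/9 + 187*sqrt(137)/3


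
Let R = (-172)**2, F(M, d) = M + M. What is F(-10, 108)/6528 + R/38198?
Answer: 24045049/31169568 ≈ 0.77143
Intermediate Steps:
F(M, d) = 2*M
R = 29584
F(-10, 108)/6528 + R/38198 = (2*(-10))/6528 + 29584/38198 = -20*1/6528 + 29584*(1/38198) = -5/1632 + 14792/19099 = 24045049/31169568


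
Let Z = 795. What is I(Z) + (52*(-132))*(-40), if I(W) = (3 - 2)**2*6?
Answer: 274566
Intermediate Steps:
I(W) = 6 (I(W) = 1**2*6 = 1*6 = 6)
I(Z) + (52*(-132))*(-40) = 6 + (52*(-132))*(-40) = 6 - 6864*(-40) = 6 + 274560 = 274566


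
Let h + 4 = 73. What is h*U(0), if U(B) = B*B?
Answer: 0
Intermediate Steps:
h = 69 (h = -4 + 73 = 69)
U(B) = B²
h*U(0) = 69*0² = 69*0 = 0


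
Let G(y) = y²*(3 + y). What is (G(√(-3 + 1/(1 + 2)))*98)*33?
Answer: -25872 - 17248*I*√6/3 ≈ -25872.0 - 14083.0*I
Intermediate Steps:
(G(√(-3 + 1/(1 + 2)))*98)*33 = (((√(-3 + 1/(1 + 2)))²*(3 + √(-3 + 1/(1 + 2))))*98)*33 = (((√(-3 + 1/3))²*(3 + √(-3 + 1/3)))*98)*33 = (((√(-3 + ⅓))²*(3 + √(-3 + ⅓)))*98)*33 = (((√(-8/3))²*(3 + √(-8/3)))*98)*33 = (((2*I*√6/3)²*(3 + 2*I*√6/3))*98)*33 = (-8*(3 + 2*I*√6/3)/3*98)*33 = ((-8 - 16*I*√6/9)*98)*33 = (-784 - 1568*I*√6/9)*33 = -25872 - 17248*I*√6/3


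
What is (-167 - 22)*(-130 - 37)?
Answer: 31563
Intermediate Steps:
(-167 - 22)*(-130 - 37) = -189*(-167) = 31563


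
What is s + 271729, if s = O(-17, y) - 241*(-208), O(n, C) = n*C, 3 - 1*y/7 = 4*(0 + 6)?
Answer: 324356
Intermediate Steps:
y = -147 (y = 21 - 28*(0 + 6) = 21 - 28*6 = 21 - 7*24 = 21 - 168 = -147)
O(n, C) = C*n
s = 52627 (s = -147*(-17) - 241*(-208) = 2499 + 50128 = 52627)
s + 271729 = 52627 + 271729 = 324356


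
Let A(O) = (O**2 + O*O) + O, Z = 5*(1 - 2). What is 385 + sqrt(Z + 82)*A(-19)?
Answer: 385 + 703*sqrt(77) ≈ 6553.8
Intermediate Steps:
Z = -5 (Z = 5*(-1) = -5)
A(O) = O + 2*O**2 (A(O) = (O**2 + O**2) + O = 2*O**2 + O = O + 2*O**2)
385 + sqrt(Z + 82)*A(-19) = 385 + sqrt(-5 + 82)*(-19*(1 + 2*(-19))) = 385 + sqrt(77)*(-19*(1 - 38)) = 385 + sqrt(77)*(-19*(-37)) = 385 + sqrt(77)*703 = 385 + 703*sqrt(77)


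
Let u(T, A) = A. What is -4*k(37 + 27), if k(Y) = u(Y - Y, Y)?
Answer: -256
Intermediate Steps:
k(Y) = Y
-4*k(37 + 27) = -4*(37 + 27) = -4*64 = -256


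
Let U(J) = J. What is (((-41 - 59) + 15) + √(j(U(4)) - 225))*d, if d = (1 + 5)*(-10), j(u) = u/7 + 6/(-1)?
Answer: 5100 - 60*I*√11291/7 ≈ 5100.0 - 910.79*I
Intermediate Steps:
j(u) = -6 + u/7 (j(u) = u*(⅐) + 6*(-1) = u/7 - 6 = -6 + u/7)
d = -60 (d = 6*(-10) = -60)
(((-41 - 59) + 15) + √(j(U(4)) - 225))*d = (((-41 - 59) + 15) + √((-6 + (⅐)*4) - 225))*(-60) = ((-100 + 15) + √((-6 + 4/7) - 225))*(-60) = (-85 + √(-38/7 - 225))*(-60) = (-85 + √(-1613/7))*(-60) = (-85 + I*√11291/7)*(-60) = 5100 - 60*I*√11291/7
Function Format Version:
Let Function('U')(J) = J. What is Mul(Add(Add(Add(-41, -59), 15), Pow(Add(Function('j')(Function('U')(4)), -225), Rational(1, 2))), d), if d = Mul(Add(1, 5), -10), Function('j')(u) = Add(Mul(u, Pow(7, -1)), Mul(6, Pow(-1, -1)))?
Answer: Add(5100, Mul(Rational(-60, 7), I, Pow(11291, Rational(1, 2)))) ≈ Add(5100.0, Mul(-910.79, I))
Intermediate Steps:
Function('j')(u) = Add(-6, Mul(Rational(1, 7), u)) (Function('j')(u) = Add(Mul(u, Rational(1, 7)), Mul(6, -1)) = Add(Mul(Rational(1, 7), u), -6) = Add(-6, Mul(Rational(1, 7), u)))
d = -60 (d = Mul(6, -10) = -60)
Mul(Add(Add(Add(-41, -59), 15), Pow(Add(Function('j')(Function('U')(4)), -225), Rational(1, 2))), d) = Mul(Add(Add(Add(-41, -59), 15), Pow(Add(Add(-6, Mul(Rational(1, 7), 4)), -225), Rational(1, 2))), -60) = Mul(Add(Add(-100, 15), Pow(Add(Add(-6, Rational(4, 7)), -225), Rational(1, 2))), -60) = Mul(Add(-85, Pow(Add(Rational(-38, 7), -225), Rational(1, 2))), -60) = Mul(Add(-85, Pow(Rational(-1613, 7), Rational(1, 2))), -60) = Mul(Add(-85, Mul(Rational(1, 7), I, Pow(11291, Rational(1, 2)))), -60) = Add(5100, Mul(Rational(-60, 7), I, Pow(11291, Rational(1, 2))))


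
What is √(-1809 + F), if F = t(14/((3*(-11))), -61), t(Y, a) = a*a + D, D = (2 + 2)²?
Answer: 2*√482 ≈ 43.909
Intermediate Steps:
D = 16 (D = 4² = 16)
t(Y, a) = 16 + a² (t(Y, a) = a*a + 16 = a² + 16 = 16 + a²)
F = 3737 (F = 16 + (-61)² = 16 + 3721 = 3737)
√(-1809 + F) = √(-1809 + 3737) = √1928 = 2*√482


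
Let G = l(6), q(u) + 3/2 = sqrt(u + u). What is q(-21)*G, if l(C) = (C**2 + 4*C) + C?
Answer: -99 + 66*I*sqrt(42) ≈ -99.0 + 427.73*I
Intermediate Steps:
q(u) = -3/2 + sqrt(2)*sqrt(u) (q(u) = -3/2 + sqrt(u + u) = -3/2 + sqrt(2*u) = -3/2 + sqrt(2)*sqrt(u))
l(C) = C**2 + 5*C
G = 66 (G = 6*(5 + 6) = 6*11 = 66)
q(-21)*G = (-3/2 + sqrt(2)*sqrt(-21))*66 = (-3/2 + sqrt(2)*(I*sqrt(21)))*66 = (-3/2 + I*sqrt(42))*66 = -99 + 66*I*sqrt(42)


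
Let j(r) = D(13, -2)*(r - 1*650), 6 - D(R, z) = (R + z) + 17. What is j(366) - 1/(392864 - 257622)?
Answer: 844992015/135242 ≈ 6248.0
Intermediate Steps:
D(R, z) = -11 - R - z (D(R, z) = 6 - ((R + z) + 17) = 6 - (17 + R + z) = 6 + (-17 - R - z) = -11 - R - z)
j(r) = 14300 - 22*r (j(r) = (-11 - 1*13 - 1*(-2))*(r - 1*650) = (-11 - 13 + 2)*(r - 650) = -22*(-650 + r) = 14300 - 22*r)
j(366) - 1/(392864 - 257622) = (14300 - 22*366) - 1/(392864 - 257622) = (14300 - 8052) - 1/135242 = 6248 - 1*1/135242 = 6248 - 1/135242 = 844992015/135242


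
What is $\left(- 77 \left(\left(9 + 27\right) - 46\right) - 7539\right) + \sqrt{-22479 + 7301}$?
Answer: $-6769 + i \sqrt{15178} \approx -6769.0 + 123.2 i$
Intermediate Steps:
$\left(- 77 \left(\left(9 + 27\right) - 46\right) - 7539\right) + \sqrt{-22479 + 7301} = \left(- 77 \left(36 - 46\right) - 7539\right) + \sqrt{-15178} = \left(\left(-77\right) \left(-10\right) - 7539\right) + i \sqrt{15178} = \left(770 - 7539\right) + i \sqrt{15178} = -6769 + i \sqrt{15178}$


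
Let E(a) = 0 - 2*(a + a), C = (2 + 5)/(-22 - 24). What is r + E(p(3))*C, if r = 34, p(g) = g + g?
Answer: 866/23 ≈ 37.652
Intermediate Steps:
p(g) = 2*g
C = -7/46 (C = 7/(-46) = 7*(-1/46) = -7/46 ≈ -0.15217)
E(a) = -4*a (E(a) = 0 - 4*a = -4*a)
r + E(p(3))*C = 34 - 8*3*(-7/46) = 34 - 4*6*(-7/46) = 34 - 24*(-7/46) = 34 + 84/23 = 866/23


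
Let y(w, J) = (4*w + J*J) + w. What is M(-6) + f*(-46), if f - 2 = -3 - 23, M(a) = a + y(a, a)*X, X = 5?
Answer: 1128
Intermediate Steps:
y(w, J) = J² + 5*w (y(w, J) = (4*w + J²) + w = (J² + 4*w) + w = J² + 5*w)
M(a) = 5*a² + 26*a (M(a) = a + (a² + 5*a)*5 = a + (5*a² + 25*a) = 5*a² + 26*a)
f = -24 (f = 2 + (-3 - 23) = 2 - 26 = -24)
M(-6) + f*(-46) = -6*(26 + 5*(-6)) - 24*(-46) = -6*(26 - 30) + 1104 = -6*(-4) + 1104 = 24 + 1104 = 1128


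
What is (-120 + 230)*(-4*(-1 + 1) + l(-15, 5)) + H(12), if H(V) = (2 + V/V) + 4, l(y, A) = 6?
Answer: 667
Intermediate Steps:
H(V) = 7 (H(V) = (2 + 1) + 4 = 3 + 4 = 7)
(-120 + 230)*(-4*(-1 + 1) + l(-15, 5)) + H(12) = (-120 + 230)*(-4*(-1 + 1) + 6) + 7 = 110*(-4*0 + 6) + 7 = 110*(0 + 6) + 7 = 110*6 + 7 = 660 + 7 = 667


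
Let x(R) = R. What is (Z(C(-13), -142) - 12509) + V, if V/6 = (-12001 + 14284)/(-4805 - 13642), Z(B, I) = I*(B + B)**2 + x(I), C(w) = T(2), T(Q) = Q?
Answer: -91766093/6149 ≈ -14924.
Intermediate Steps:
C(w) = 2
Z(B, I) = I + 4*I*B**2 (Z(B, I) = I*(B + B)**2 + I = I*(2*B)**2 + I = I*(4*B**2) + I = 4*I*B**2 + I = I + 4*I*B**2)
V = -4566/6149 (V = 6*((-12001 + 14284)/(-4805 - 13642)) = 6*(2283/(-18447)) = 6*(2283*(-1/18447)) = 6*(-761/6149) = -4566/6149 ≈ -0.74256)
(Z(C(-13), -142) - 12509) + V = (-142*(1 + 4*2**2) - 12509) - 4566/6149 = (-142*(1 + 4*4) - 12509) - 4566/6149 = (-142*(1 + 16) - 12509) - 4566/6149 = (-142*17 - 12509) - 4566/6149 = (-2414 - 12509) - 4566/6149 = -14923 - 4566/6149 = -91766093/6149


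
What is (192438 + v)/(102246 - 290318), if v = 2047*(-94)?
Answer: -5/47018 ≈ -0.00010634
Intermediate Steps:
v = -192418
(192438 + v)/(102246 - 290318) = (192438 - 192418)/(102246 - 290318) = 20/(-188072) = 20*(-1/188072) = -5/47018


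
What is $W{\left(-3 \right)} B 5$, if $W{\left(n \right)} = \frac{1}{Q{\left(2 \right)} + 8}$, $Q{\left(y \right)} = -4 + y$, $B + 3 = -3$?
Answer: $-5$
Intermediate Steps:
$B = -6$ ($B = -3 - 3 = -6$)
$W{\left(n \right)} = \frac{1}{6}$ ($W{\left(n \right)} = \frac{1}{\left(-4 + 2\right) + 8} = \frac{1}{-2 + 8} = \frac{1}{6}$)
$W{\left(-3 \right)} B 5 = \frac{\left(-6\right) 5}{6} = \frac{1}{6} \left(-30\right) = -5$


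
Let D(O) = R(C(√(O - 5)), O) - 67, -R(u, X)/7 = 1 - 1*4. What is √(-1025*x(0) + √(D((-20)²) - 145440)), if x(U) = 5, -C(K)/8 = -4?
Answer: √(-5125 + I*√145486) ≈ 2.6622 + 71.639*I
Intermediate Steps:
C(K) = 32 (C(K) = -8*(-4) = 32)
R(u, X) = 21 (R(u, X) = -7*(1 - 1*4) = -7*(1 - 4) = -7*(-3) = 21)
D(O) = -46 (D(O) = 21 - 67 = -46)
√(-1025*x(0) + √(D((-20)²) - 145440)) = √(-1025*5 + √(-46 - 145440)) = √(-5125 + √(-145486)) = √(-5125 + I*√145486)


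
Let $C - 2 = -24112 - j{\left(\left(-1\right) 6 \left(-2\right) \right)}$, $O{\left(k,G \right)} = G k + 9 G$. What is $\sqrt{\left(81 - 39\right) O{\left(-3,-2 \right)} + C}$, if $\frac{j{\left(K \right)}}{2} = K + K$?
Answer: $i \sqrt{24662} \approx 157.04 i$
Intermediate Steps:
$O{\left(k,G \right)} = 9 G + G k$
$j{\left(K \right)} = 4 K$ ($j{\left(K \right)} = 2 \left(K + K\right) = 2 \cdot 2 K = 4 K$)
$C = -24158$ ($C = 2 - \left(24112 + 4 \left(-1\right) 6 \left(-2\right)\right) = 2 - \left(24112 + 4 \left(\left(-6\right) \left(-2\right)\right)\right) = 2 - \left(24112 + 4 \cdot 12\right) = 2 - 24160 = -24158$)
$\sqrt{\left(81 - 39\right) O{\left(-3,-2 \right)} + C} = \sqrt{\left(81 - 39\right) \left(- 2 \left(9 - 3\right)\right) - 24158} = \sqrt{42 \left(\left(-2\right) 6\right) - 24158} = \sqrt{42 \left(-12\right) - 24158} = \sqrt{-504 - 24158} = \sqrt{-24662} = i \sqrt{24662}$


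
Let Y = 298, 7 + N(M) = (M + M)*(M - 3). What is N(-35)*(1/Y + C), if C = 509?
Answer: 402414999/298 ≈ 1.3504e+6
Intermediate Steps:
N(M) = -7 + 2*M*(-3 + M) (N(M) = -7 + (M + M)*(M - 3) = -7 + (2*M)*(-3 + M) = -7 + 2*M*(-3 + M))
N(-35)*(1/Y + C) = (-7 - 6*(-35) + 2*(-35)**2)*(1/298 + 509) = (-7 + 210 + 2*1225)*(1/298 + 509) = (-7 + 210 + 2450)*(151683/298) = 2653*(151683/298) = 402414999/298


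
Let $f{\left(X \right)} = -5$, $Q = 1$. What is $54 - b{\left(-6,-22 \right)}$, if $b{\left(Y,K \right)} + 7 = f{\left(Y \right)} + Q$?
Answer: $65$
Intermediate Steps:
$b{\left(Y,K \right)} = -11$ ($b{\left(Y,K \right)} = -7 + \left(-5 + 1\right) = -7 - 4 = -11$)
$54 - b{\left(-6,-22 \right)} = 54 - -11 = 54 + 11 = 65$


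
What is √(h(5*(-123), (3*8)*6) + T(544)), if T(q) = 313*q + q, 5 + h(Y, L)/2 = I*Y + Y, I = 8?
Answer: 2*√39934 ≈ 399.67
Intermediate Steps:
h(Y, L) = -10 + 18*Y (h(Y, L) = -10 + 2*(8*Y + Y) = -10 + 2*(9*Y) = -10 + 18*Y)
T(q) = 314*q
√(h(5*(-123), (3*8)*6) + T(544)) = √((-10 + 18*(5*(-123))) + 314*544) = √((-10 + 18*(-615)) + 170816) = √((-10 - 11070) + 170816) = √(-11080 + 170816) = √159736 = 2*√39934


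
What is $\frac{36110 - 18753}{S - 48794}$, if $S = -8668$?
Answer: $- \frac{17357}{57462} \approx -0.30206$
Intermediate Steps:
$\frac{36110 - 18753}{S - 48794} = \frac{36110 - 18753}{-8668 - 48794} = \frac{17357}{-57462} = 17357 \left(- \frac{1}{57462}\right) = - \frac{17357}{57462}$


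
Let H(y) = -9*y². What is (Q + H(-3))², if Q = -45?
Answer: 15876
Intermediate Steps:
(Q + H(-3))² = (-45 - 9*(-3)²)² = (-45 - 9*9)² = (-45 - 81)² = (-126)² = 15876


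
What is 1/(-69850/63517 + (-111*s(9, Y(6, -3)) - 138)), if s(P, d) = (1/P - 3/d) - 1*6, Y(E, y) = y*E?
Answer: 381102/189052111 ≈ 0.0020159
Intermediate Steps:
Y(E, y) = E*y
s(P, d) = -6 + 1/P - 3/d (s(P, d) = (1/P - 3/d) - 6 = -6 + 1/P - 3/d)
1/(-69850/63517 + (-111*s(9, Y(6, -3)) - 138)) = 1/(-69850/63517 + (-111*(-6 + 1/9 - 3/(6*(-3))) - 138)) = 1/(-69850*1/63517 + (-111*(-6 + ⅑ - 3/(-18)) - 138)) = 1/(-69850/63517 + (-111*(-6 + ⅑ - 3*(-1/18)) - 138)) = 1/(-69850/63517 + (-111*(-6 + ⅑ + ⅙) - 138)) = 1/(-69850/63517 + (-111*(-103/18) - 138)) = 1/(-69850/63517 + (3811/6 - 138)) = 1/(-69850/63517 + 2983/6) = 1/(189052111/381102) = 381102/189052111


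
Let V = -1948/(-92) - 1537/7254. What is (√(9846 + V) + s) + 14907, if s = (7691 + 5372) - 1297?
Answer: 26673 + √30517694561302/55614 ≈ 26772.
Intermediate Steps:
V = 3497347/166842 (V = -1948*(-1/92) - 1537*1/7254 = 487/23 - 1537/7254 = 3497347/166842 ≈ 20.962)
s = 11766 (s = 13063 - 1297 = 11766)
(√(9846 + V) + s) + 14907 = (√(9846 + 3497347/166842) + 11766) + 14907 = (√(1646223679/166842) + 11766) + 14907 = (√30517694561302/55614 + 11766) + 14907 = (11766 + √30517694561302/55614) + 14907 = 26673 + √30517694561302/55614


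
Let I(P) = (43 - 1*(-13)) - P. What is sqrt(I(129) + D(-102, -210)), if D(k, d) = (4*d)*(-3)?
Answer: sqrt(2447) ≈ 49.467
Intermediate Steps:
I(P) = 56 - P (I(P) = (43 + 13) - P = 56 - P)
D(k, d) = -12*d
sqrt(I(129) + D(-102, -210)) = sqrt((56 - 1*129) - 12*(-210)) = sqrt((56 - 129) + 2520) = sqrt(-73 + 2520) = sqrt(2447)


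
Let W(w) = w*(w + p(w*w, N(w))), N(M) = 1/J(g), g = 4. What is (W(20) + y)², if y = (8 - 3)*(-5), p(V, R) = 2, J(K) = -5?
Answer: 172225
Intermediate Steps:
N(M) = -⅕ (N(M) = 1/(-5) = -⅕)
W(w) = w*(2 + w) (W(w) = w*(w + 2) = w*(2 + w))
y = -25 (y = 5*(-5) = -25)
(W(20) + y)² = (20*(2 + 20) - 25)² = (20*22 - 25)² = (440 - 25)² = 415² = 172225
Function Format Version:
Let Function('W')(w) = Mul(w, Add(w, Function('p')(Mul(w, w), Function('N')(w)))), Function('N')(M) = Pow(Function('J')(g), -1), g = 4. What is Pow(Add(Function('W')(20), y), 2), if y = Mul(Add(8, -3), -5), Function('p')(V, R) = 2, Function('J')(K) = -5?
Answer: 172225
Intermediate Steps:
Function('N')(M) = Rational(-1, 5) (Function('N')(M) = Pow(-5, -1) = Rational(-1, 5))
Function('W')(w) = Mul(w, Add(2, w)) (Function('W')(w) = Mul(w, Add(w, 2)) = Mul(w, Add(2, w)))
y = -25 (y = Mul(5, -5) = -25)
Pow(Add(Function('W')(20), y), 2) = Pow(Add(Mul(20, Add(2, 20)), -25), 2) = Pow(Add(Mul(20, 22), -25), 2) = Pow(Add(440, -25), 2) = Pow(415, 2) = 172225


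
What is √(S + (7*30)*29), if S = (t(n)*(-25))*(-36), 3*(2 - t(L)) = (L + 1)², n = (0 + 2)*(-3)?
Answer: √390 ≈ 19.748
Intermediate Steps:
n = -6 (n = 2*(-3) = -6)
t(L) = 2 - (1 + L)²/3 (t(L) = 2 - (L + 1)²/3 = 2 - (1 + L)²/3)
S = -5700 (S = ((2 - (1 - 6)²/3)*(-25))*(-36) = ((2 - ⅓*(-5)²)*(-25))*(-36) = ((2 - ⅓*25)*(-25))*(-36) = ((2 - 25/3)*(-25))*(-36) = -19/3*(-25)*(-36) = (475/3)*(-36) = -5700)
√(S + (7*30)*29) = √(-5700 + (7*30)*29) = √(-5700 + 210*29) = √(-5700 + 6090) = √390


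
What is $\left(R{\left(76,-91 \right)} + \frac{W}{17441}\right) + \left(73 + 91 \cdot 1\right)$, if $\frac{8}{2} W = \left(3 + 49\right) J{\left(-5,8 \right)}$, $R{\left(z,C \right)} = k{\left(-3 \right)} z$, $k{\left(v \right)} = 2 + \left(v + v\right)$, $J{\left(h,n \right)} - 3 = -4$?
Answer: $- \frac{2441753}{17441} \approx -140.0$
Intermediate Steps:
$J{\left(h,n \right)} = -1$ ($J{\left(h,n \right)} = 3 - 4 = -1$)
$k{\left(v \right)} = 2 + 2 v$
$R{\left(z,C \right)} = - 4 z$ ($R{\left(z,C \right)} = \left(2 + 2 \left(-3\right)\right) z = \left(2 - 6\right) z = - 4 z$)
$W = -13$ ($W = \frac{\left(3 + 49\right) \left(-1\right)}{4} = \frac{52 \left(-1\right)}{4} = \frac{1}{4} \left(-52\right) = -13$)
$\left(R{\left(76,-91 \right)} + \frac{W}{17441}\right) + \left(73 + 91 \cdot 1\right) = \left(\left(-4\right) 76 - \frac{13}{17441}\right) + \left(73 + 91 \cdot 1\right) = \left(-304 - \frac{13}{17441}\right) + \left(73 + 91\right) = \left(-304 - \frac{13}{17441}\right) + 164 = - \frac{5302077}{17441} + 164 = - \frac{2441753}{17441}$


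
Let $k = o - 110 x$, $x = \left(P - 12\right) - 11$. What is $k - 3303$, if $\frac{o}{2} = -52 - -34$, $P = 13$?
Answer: $-2239$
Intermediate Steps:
$o = -36$ ($o = 2 \left(-52 - -34\right) = 2 \left(-52 + 34\right) = 2 \left(-18\right) = -36$)
$x = -10$ ($x = \left(13 - 12\right) - 11 = 1 - 11 = -10$)
$k = 1064$ ($k = -36 - -1100 = -36 + 1100 = 1064$)
$k - 3303 = 1064 - 3303 = -2239$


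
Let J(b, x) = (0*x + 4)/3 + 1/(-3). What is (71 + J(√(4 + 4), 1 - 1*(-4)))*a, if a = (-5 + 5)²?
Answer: 0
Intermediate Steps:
J(b, x) = 1 (J(b, x) = (0 + 4)*(⅓) + 1*(-⅓) = 4*(⅓) - ⅓ = 4/3 - ⅓ = 1)
a = 0 (a = 0² = 0)
(71 + J(√(4 + 4), 1 - 1*(-4)))*a = (71 + 1)*0 = 72*0 = 0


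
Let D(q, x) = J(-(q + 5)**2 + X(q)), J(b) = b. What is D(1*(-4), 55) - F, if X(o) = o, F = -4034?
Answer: 4029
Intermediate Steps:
D(q, x) = q - (5 + q)**2 (D(q, x) = -(q + 5)**2 + q = -(5 + q)**2 + q = q - (5 + q)**2)
D(1*(-4), 55) - F = (1*(-4) - (5 + 1*(-4))**2) - 1*(-4034) = (-4 - (5 - 4)**2) + 4034 = (-4 - 1*1**2) + 4034 = (-4 - 1*1) + 4034 = (-4 - 1) + 4034 = -5 + 4034 = 4029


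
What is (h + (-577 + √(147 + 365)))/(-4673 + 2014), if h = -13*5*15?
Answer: 1552/2659 - 16*√2/2659 ≈ 0.57517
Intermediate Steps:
h = -975 (h = -65*15 = -975)
(h + (-577 + √(147 + 365)))/(-4673 + 2014) = (-975 + (-577 + √(147 + 365)))/(-4673 + 2014) = (-975 + (-577 + √512))/(-2659) = (-975 + (-577 + 16*√2))*(-1/2659) = (-1552 + 16*√2)*(-1/2659) = 1552/2659 - 16*√2/2659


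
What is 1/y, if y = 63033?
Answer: 1/63033 ≈ 1.5865e-5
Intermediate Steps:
1/y = 1/63033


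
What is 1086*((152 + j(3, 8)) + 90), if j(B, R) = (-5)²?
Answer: 289962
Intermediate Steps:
j(B, R) = 25
1086*((152 + j(3, 8)) + 90) = 1086*((152 + 25) + 90) = 1086*(177 + 90) = 1086*267 = 289962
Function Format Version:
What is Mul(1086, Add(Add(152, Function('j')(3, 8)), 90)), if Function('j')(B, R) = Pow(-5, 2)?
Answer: 289962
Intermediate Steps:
Function('j')(B, R) = 25
Mul(1086, Add(Add(152, Function('j')(3, 8)), 90)) = Mul(1086, Add(Add(152, 25), 90)) = Mul(1086, Add(177, 90)) = Mul(1086, 267) = 289962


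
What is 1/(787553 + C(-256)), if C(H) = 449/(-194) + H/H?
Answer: 194/152785027 ≈ 1.2698e-6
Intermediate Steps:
C(H) = -255/194 (C(H) = 449*(-1/194) + 1 = -449/194 + 1 = -255/194)
1/(787553 + C(-256)) = 1/(787553 - 255/194) = 1/(152785027/194) = 194/152785027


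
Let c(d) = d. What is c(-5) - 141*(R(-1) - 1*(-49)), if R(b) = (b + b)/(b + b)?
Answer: -7055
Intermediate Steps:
R(b) = 1 (R(b) = (2*b)/((2*b)) = (2*b)*(1/(2*b)) = 1)
c(-5) - 141*(R(-1) - 1*(-49)) = -5 - 141*(1 - 1*(-49)) = -5 - 141*(1 + 49) = -5 - 141*50 = -5 - 7050 = -7055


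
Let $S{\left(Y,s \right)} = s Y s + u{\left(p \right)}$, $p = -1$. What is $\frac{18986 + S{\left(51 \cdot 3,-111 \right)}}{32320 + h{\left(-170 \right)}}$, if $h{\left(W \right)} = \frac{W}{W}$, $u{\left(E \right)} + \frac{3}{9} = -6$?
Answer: $\frac{5712278}{96963} \approx 58.912$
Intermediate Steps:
$u{\left(E \right)} = - \frac{19}{3}$ ($u{\left(E \right)} = - \frac{1}{3} - 6 = - \frac{19}{3}$)
$h{\left(W \right)} = 1$
$S{\left(Y,s \right)} = - \frac{19}{3} + Y s^{2}$ ($S{\left(Y,s \right)} = s Y s - \frac{19}{3} = Y s s - \frac{19}{3} = Y s^{2} - \frac{19}{3} = - \frac{19}{3} + Y s^{2}$)
$\frac{18986 + S{\left(51 \cdot 3,-111 \right)}}{32320 + h{\left(-170 \right)}} = \frac{18986 - \left(\frac{19}{3} - 51 \cdot 3 \left(-111\right)^{2}\right)}{32320 + 1} = \frac{18986 + \left(- \frac{19}{3} + 153 \cdot 12321\right)}{32321} = \left(18986 + \left(- \frac{19}{3} + 1885113\right)\right) \frac{1}{32321} = \left(18986 + \frac{5655320}{3}\right) \frac{1}{32321} = \frac{5712278}{3} \cdot \frac{1}{32321} = \frac{5712278}{96963}$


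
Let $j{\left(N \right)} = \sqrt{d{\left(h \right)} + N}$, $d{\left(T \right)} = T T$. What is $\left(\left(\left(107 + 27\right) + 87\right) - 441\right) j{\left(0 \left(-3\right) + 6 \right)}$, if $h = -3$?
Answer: $- 220 \sqrt{15} \approx -852.06$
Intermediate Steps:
$d{\left(T \right)} = T^{2}$
$j{\left(N \right)} = \sqrt{9 + N}$ ($j{\left(N \right)} = \sqrt{\left(-3\right)^{2} + N} = \sqrt{9 + N}$)
$\left(\left(\left(107 + 27\right) + 87\right) - 441\right) j{\left(0 \left(-3\right) + 6 \right)} = \left(\left(\left(107 + 27\right) + 87\right) - 441\right) \sqrt{9 + \left(0 \left(-3\right) + 6\right)} = \left(\left(134 + 87\right) - 441\right) \sqrt{9 + \left(0 + 6\right)} = \left(221 - 441\right) \sqrt{9 + 6} = - 220 \sqrt{15}$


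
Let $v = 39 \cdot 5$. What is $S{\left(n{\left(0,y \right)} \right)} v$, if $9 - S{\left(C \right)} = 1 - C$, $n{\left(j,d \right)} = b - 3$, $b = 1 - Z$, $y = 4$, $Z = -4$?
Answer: $1950$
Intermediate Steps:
$b = 5$ ($b = 1 - -4 = 1 + 4 = 5$)
$n{\left(j,d \right)} = 2$ ($n{\left(j,d \right)} = 5 - 3 = 2$)
$v = 195$
$S{\left(C \right)} = 8 + C$ ($S{\left(C \right)} = 9 - \left(1 - C\right) = 9 + \left(-1 + C\right) = 8 + C$)
$S{\left(n{\left(0,y \right)} \right)} v = \left(8 + 2\right) 195 = 10 \cdot 195 = 1950$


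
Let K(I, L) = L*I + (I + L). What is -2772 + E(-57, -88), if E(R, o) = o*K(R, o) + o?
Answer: -431508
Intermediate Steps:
K(I, L) = I + L + I*L (K(I, L) = I*L + (I + L) = I + L + I*L)
E(R, o) = o + o*(R + o + R*o) (E(R, o) = o*(R + o + R*o) + o = o + o*(R + o + R*o))
-2772 + E(-57, -88) = -2772 - 88*(1 - 57 - 88 - 57*(-88)) = -2772 - 88*(1 - 57 - 88 + 5016) = -2772 - 88*4872 = -2772 - 428736 = -431508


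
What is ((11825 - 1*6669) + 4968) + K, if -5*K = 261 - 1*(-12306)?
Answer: 38053/5 ≈ 7610.6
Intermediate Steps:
K = -12567/5 (K = -(261 - 1*(-12306))/5 = -(261 + 12306)/5 = -1/5*12567 = -12567/5 ≈ -2513.4)
((11825 - 1*6669) + 4968) + K = ((11825 - 1*6669) + 4968) - 12567/5 = ((11825 - 6669) + 4968) - 12567/5 = (5156 + 4968) - 12567/5 = 10124 - 12567/5 = 38053/5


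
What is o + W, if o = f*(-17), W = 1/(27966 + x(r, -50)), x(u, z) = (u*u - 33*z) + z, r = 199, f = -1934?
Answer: 2274072627/69167 ≈ 32878.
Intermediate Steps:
x(u, z) = u² - 32*z (x(u, z) = (u² - 33*z) + z = u² - 32*z)
W = 1/69167 (W = 1/(27966 + (199² - 32*(-50))) = 1/(27966 + (39601 + 1600)) = 1/(27966 + 41201) = 1/69167 ≈ 1.4458e-5)
o = 32878 (o = -1934*(-17) = 32878)
o + W = 32878 + 1/69167 = 2274072627/69167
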